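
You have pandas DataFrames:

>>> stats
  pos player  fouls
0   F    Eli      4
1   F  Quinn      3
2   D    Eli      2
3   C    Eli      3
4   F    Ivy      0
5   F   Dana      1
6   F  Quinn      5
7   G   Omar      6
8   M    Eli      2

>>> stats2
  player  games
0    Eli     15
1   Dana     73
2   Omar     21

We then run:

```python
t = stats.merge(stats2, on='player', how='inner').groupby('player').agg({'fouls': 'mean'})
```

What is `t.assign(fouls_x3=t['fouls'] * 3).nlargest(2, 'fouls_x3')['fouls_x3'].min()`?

8.25

merge on 'player' (how='inner') → 6 rows:
  pos player  fouls  games
0   F    Eli      4     15
1   D    Eli      2     15
2   C    Eli      3     15
3   F   Dana      1     73
4   G   Omar      6     21
5   M    Eli      2     15
group by player, mean of fouls:
        fouls
player       
Dana     1.00
Eli      2.75
Omar     6.00
add column fouls_x3 = t['fouls'] * 3:
        fouls  fouls_x3
player                 
Dana     1.00      3.00
Eli      2.75      8.25
Omar     6.00     18.00
take 2 rows with largest fouls_x3:
        fouls  fouls_x3
player                 
Omar     6.00     18.00
Eli      2.75      8.25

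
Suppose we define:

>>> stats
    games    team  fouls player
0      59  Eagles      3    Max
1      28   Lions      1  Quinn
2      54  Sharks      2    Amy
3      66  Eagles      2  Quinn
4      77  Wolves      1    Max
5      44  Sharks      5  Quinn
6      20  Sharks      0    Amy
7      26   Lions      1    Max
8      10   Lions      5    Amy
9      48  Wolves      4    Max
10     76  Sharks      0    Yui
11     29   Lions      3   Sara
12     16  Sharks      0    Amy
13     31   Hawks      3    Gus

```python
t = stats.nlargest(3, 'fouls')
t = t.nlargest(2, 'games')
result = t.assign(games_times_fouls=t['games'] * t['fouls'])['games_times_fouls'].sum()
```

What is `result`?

take 3 rows with largest fouls:
   games    team  fouls player
5     44  Sharks      5  Quinn
8     10   Lions      5    Amy
9     48  Wolves      4    Max
take 2 rows with largest games:
   games    team  fouls player
9     48  Wolves      4    Max
5     44  Sharks      5  Quinn
add column games_times_fouls = t['games'] * t['fouls']:
   games    team  fouls player  games_times_fouls
9     48  Wolves      4    Max                192
5     44  Sharks      5  Quinn                220
The sum of column 'games_times_fouls' is 412.

412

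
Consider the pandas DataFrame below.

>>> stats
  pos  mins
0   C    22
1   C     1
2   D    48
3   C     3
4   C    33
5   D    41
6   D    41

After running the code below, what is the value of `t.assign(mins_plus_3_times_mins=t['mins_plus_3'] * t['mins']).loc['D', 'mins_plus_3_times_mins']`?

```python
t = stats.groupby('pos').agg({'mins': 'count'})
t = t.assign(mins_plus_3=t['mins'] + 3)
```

group by pos, count of mins:
     mins
pos      
C       4
D       3
add column mins_plus_3 = t['mins'] + 3:
     mins  mins_plus_3
pos                   
C       4            7
D       3            6
add column mins_plus_3_times_mins = t['mins_plus_3'] * t['mins']:
     mins  mins_plus_3  mins_plus_3_times_mins
pos                                           
C       4            7                      28
D       3            6                      18
Finally, value at row 'D', column 'mins_plus_3_times_mins' = 18.

18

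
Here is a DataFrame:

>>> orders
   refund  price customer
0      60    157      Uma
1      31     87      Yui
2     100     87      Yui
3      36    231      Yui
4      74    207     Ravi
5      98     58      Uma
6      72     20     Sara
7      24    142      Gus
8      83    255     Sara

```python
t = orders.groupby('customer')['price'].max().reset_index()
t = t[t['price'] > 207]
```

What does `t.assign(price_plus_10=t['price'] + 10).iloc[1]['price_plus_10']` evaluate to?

group by customer, max of price:
customer
Gus     142
Ravi    207
Sara    255
Uma     157
Yui     231
Name: price, dtype: int64
reset_index():
  customer  price
0      Gus    142
1     Ravi    207
2     Sara    255
3      Uma    157
4      Yui    231
filter rows where price > 207:
  customer  price
2     Sara    255
4      Yui    231
add column price_plus_10 = t['price'] + 10:
  customer  price  price_plus_10
2     Sara    255            265
4      Yui    231            241

241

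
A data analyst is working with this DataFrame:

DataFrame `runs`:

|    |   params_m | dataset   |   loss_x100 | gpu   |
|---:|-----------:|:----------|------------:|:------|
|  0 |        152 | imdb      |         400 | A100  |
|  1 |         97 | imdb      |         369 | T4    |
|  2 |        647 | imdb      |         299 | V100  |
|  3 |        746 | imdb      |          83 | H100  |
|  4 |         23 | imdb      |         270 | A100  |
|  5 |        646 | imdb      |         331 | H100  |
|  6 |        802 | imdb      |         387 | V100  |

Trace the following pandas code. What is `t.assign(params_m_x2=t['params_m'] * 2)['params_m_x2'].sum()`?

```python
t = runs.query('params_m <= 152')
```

filter rows where params_m <= 152:
   params_m dataset  loss_x100   gpu
0       152    imdb        400  A100
1        97    imdb        369    T4
4        23    imdb        270  A100
add column params_m_x2 = t['params_m'] * 2:
   params_m dataset  loss_x100   gpu  params_m_x2
0       152    imdb        400  A100          304
1        97    imdb        369    T4          194
4        23    imdb        270  A100           46
Reading off the sum of column 'params_m_x2', we get 544.

544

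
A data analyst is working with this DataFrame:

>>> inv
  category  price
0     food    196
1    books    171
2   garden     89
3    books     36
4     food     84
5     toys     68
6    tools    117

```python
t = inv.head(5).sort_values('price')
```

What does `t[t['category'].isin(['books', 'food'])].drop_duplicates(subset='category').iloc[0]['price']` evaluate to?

take first 5 rows:
  category  price
0     food    196
1    books    171
2   garden     89
3    books     36
4     food     84
sort by price:
  category  price
3    books     36
4     food     84
2   garden     89
1    books    171
0     food    196
filter rows where category in ['books', 'food']:
  category  price
3    books     36
4     food     84
1    books    171
0     food    196
drop duplicate category (keep=first):
  category  price
3    books     36
4     food     84
Taking the value at position 0, column 'price' gives 36.

36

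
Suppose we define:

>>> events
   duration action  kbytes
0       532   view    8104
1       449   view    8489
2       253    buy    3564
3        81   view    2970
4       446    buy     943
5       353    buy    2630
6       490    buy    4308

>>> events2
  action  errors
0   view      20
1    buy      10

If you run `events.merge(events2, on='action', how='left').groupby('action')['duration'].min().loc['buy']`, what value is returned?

253

merge on 'action' (how='left') → 7 rows:
   duration action  kbytes  errors
0       532   view    8104      20
1       449   view    8489      20
2       253    buy    3564      10
3        81   view    2970      20
4       446    buy     943      10
5       353    buy    2630      10
6       490    buy    4308      10
group by action, min of duration:
action
buy     253
view     81
Name: duration, dtype: int64
So loc['buy'] = 253.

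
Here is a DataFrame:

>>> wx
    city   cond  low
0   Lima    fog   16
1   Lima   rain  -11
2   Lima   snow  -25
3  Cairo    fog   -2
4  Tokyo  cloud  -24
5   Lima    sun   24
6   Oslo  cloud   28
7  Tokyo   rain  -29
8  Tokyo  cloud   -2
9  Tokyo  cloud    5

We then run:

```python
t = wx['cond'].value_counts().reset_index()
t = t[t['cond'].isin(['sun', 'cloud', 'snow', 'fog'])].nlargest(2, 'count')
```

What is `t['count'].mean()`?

3.0

value_counts of cond:
cond
cloud    4
fog      2
rain     2
snow     1
sun      1
Name: count, dtype: int64
reset_index():
    cond  count
0  cloud      4
1    fog      2
2   rain      2
3   snow      1
4    sun      1
filter rows where cond in ['sun', 'cloud', 'snow', 'fog']:
    cond  count
0  cloud      4
1    fog      2
3   snow      1
4    sun      1
take 2 rows with largest count:
    cond  count
0  cloud      4
1    fog      2
So mean() = 3.0.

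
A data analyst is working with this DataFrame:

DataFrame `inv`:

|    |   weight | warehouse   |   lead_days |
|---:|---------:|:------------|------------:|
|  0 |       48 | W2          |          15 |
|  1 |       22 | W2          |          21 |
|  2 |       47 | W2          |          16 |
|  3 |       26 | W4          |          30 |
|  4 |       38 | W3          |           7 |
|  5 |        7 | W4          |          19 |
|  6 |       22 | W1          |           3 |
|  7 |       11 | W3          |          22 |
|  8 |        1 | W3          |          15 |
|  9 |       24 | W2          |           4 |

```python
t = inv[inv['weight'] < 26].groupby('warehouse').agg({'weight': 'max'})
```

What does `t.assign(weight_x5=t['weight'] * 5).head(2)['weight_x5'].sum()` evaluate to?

230

filter rows where weight < 26:
   weight warehouse  lead_days
1      22        W2         21
5       7        W4         19
6      22        W1          3
7      11        W3         22
8       1        W3         15
9      24        W2          4
group by warehouse, max of weight:
           weight
warehouse        
W1             22
W2             24
W3             11
W4              7
add column weight_x5 = t['weight'] * 5:
           weight  weight_x5
warehouse                   
W1             22        110
W2             24        120
W3             11         55
W4              7         35
take first 2 rows:
           weight  weight_x5
warehouse                   
W1             22        110
W2             24        120
sum of column 'weight_x5' → 230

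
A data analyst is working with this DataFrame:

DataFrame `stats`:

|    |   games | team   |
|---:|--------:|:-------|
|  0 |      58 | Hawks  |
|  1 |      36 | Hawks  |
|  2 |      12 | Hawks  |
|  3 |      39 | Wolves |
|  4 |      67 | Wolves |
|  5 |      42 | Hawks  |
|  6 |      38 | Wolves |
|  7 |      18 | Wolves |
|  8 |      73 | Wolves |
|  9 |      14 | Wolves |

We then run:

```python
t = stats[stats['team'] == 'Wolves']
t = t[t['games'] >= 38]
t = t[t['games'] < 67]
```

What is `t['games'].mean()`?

filter rows where team == 'Wolves':
   games    team
3     39  Wolves
4     67  Wolves
6     38  Wolves
7     18  Wolves
8     73  Wolves
9     14  Wolves
filter rows where games >= 38:
   games    team
3     39  Wolves
4     67  Wolves
6     38  Wolves
8     73  Wolves
filter rows where games < 67:
   games    team
3     39  Wolves
6     38  Wolves
The mean of column 'games' is 38.5.

38.5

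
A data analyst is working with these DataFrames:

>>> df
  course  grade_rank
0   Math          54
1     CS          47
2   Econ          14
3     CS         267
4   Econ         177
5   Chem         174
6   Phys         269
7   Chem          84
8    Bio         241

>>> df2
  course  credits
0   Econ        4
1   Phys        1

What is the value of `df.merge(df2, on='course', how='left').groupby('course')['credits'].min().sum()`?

merge on 'course' (how='left') → 9 rows:
  course  grade_rank  credits
0   Math          54      NaN
1     CS          47      NaN
2   Econ          14      4.0
3     CS         267      NaN
4   Econ         177      4.0
5   Chem         174      NaN
6   Phys         269      1.0
7   Chem          84      NaN
8    Bio         241      NaN
group by course, min of credits:
course
Bio     NaN
CS      NaN
Chem    NaN
Econ    4.0
Math    NaN
Phys    1.0
Name: credits, dtype: float64

5.0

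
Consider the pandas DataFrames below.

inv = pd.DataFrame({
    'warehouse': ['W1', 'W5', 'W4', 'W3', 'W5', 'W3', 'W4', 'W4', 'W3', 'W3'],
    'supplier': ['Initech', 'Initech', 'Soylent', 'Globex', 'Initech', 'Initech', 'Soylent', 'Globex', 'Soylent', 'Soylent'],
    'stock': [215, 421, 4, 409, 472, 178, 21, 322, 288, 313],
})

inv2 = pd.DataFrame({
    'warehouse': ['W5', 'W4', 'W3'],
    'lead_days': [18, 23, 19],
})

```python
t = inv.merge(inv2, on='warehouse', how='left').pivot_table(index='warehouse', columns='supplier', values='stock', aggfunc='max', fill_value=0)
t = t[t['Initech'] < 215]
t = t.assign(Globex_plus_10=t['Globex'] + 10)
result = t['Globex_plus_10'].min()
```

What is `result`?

332

merge on 'warehouse' (how='left') → 10 rows:
  warehouse supplier  stock  lead_days
0        W1  Initech    215        NaN
1        W5  Initech    421       18.0
2        W4  Soylent      4       23.0
3        W3   Globex    409       19.0
4        W5  Initech    472       18.0
5        W3  Initech    178       19.0
6        W4  Soylent     21       23.0
7        W4   Globex    322       23.0
8        W3  Soylent    288       19.0
9        W3  Soylent    313       19.0
pivot: rows=warehouse, cols=supplier, max(stock):
supplier   Globex  Initech  Soylent
warehouse                          
W1              0      215        0
W3            409      178      313
W4            322        0       21
W5              0      472        0
filter rows where Initech < 215:
supplier   Globex  Initech  Soylent
warehouse                          
W3            409      178      313
W4            322        0       21
add column Globex_plus_10 = t['Globex'] + 10:
supplier   Globex  Initech  Soylent  Globex_plus_10
warehouse                                          
W3            409      178      313             419
W4            322        0       21             332
Taking the min of column 'Globex_plus_10' gives 332.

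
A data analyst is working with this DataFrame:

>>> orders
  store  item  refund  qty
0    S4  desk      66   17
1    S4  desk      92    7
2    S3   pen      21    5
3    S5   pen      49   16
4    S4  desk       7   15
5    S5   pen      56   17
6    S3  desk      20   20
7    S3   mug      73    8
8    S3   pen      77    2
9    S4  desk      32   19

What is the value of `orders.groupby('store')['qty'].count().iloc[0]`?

4

group by store, count of qty:
store
S3    4
S4    4
S5    2
Name: qty, dtype: int64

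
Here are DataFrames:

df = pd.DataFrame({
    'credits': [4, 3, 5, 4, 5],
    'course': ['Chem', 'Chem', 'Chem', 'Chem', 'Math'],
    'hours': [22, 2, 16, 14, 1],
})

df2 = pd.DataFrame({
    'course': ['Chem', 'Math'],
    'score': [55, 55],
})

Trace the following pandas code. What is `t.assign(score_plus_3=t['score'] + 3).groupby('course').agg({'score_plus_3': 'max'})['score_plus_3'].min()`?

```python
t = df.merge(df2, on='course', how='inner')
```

58

merge on 'course' (how='inner') → 5 rows:
   credits course  hours  score
0        4   Chem     22     55
1        3   Chem      2     55
2        5   Chem     16     55
3        4   Chem     14     55
4        5   Math      1     55
add column score_plus_3 = t['score'] + 3:
   credits course  hours  score  score_plus_3
0        4   Chem     22     55            58
1        3   Chem      2     55            58
2        5   Chem     16     55            58
3        4   Chem     14     55            58
4        5   Math      1     55            58
group by course, max of score_plus_3:
        score_plus_3
course              
Chem              58
Math              58
Taking the min of column 'score_plus_3' gives 58.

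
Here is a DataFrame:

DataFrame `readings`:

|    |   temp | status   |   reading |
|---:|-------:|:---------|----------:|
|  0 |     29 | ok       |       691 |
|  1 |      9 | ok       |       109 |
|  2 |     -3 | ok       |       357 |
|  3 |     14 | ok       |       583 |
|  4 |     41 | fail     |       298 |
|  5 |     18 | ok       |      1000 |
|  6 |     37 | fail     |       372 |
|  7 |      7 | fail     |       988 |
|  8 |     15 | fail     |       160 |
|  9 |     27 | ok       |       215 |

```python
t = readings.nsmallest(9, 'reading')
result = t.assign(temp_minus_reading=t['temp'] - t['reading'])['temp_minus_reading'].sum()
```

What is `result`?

-3597

take 9 rows with smallest reading:
   temp status  reading
1     9     ok      109
8    15   fail      160
9    27     ok      215
4    41   fail      298
2    -3     ok      357
6    37   fail      372
3    14     ok      583
0    29     ok      691
7     7   fail      988
add column temp_minus_reading = t['temp'] - t['reading']:
   temp status  reading  temp_minus_reading
1     9     ok      109                -100
8    15   fail      160                -145
9    27     ok      215                -188
4    41   fail      298                -257
2    -3     ok      357                -360
6    37   fail      372                -335
3    14     ok      583                -569
0    29     ok      691                -662
7     7   fail      988                -981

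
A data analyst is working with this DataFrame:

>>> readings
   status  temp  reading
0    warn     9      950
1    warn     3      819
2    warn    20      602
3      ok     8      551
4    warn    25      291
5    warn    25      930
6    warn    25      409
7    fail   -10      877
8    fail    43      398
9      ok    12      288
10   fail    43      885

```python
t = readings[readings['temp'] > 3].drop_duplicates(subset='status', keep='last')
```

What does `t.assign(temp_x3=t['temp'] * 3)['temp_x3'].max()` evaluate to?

129

filter rows where temp > 3:
   status  temp  reading
0    warn     9      950
2    warn    20      602
3      ok     8      551
4    warn    25      291
5    warn    25      930
6    warn    25      409
8    fail    43      398
9      ok    12      288
10   fail    43      885
drop duplicate status (keep=last):
   status  temp  reading
6    warn    25      409
9      ok    12      288
10   fail    43      885
add column temp_x3 = t['temp'] * 3:
   status  temp  reading  temp_x3
6    warn    25      409       75
9      ok    12      288       36
10   fail    43      885      129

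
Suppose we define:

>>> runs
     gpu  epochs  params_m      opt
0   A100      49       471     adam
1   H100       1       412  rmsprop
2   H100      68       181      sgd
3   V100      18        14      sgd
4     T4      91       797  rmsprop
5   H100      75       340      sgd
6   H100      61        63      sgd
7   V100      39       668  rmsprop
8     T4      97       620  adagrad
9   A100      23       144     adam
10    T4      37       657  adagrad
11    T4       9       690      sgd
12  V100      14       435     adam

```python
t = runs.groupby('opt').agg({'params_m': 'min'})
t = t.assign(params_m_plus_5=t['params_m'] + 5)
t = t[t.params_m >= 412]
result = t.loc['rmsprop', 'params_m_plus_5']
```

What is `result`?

417

group by opt, min of params_m:
         params_m
opt              
adagrad       620
adam          144
rmsprop       412
sgd            14
add column params_m_plus_5 = t['params_m'] + 5:
         params_m  params_m_plus_5
opt                               
adagrad       620              625
adam          144              149
rmsprop       412              417
sgd            14               19
filter rows where params_m >= 412:
         params_m  params_m_plus_5
opt                               
adagrad       620              625
rmsprop       412              417
Reading off the value at row 'rmsprop', column 'params_m_plus_5', we get 417.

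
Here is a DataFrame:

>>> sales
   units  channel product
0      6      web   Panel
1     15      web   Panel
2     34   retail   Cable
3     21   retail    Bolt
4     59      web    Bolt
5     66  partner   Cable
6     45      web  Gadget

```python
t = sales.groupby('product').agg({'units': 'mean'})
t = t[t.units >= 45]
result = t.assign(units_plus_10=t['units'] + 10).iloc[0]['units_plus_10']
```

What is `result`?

group by product, mean of units:
         units
product       
Bolt      40.0
Cable     50.0
Gadget    45.0
Panel     10.5
filter rows where units >= 45:
         units
product       
Cable     50.0
Gadget    45.0
add column units_plus_10 = t['units'] + 10:
         units  units_plus_10
product                      
Cable     50.0           60.0
Gadget    45.0           55.0
So iloc[0]['units_plus_10'] = 60.0.

60.0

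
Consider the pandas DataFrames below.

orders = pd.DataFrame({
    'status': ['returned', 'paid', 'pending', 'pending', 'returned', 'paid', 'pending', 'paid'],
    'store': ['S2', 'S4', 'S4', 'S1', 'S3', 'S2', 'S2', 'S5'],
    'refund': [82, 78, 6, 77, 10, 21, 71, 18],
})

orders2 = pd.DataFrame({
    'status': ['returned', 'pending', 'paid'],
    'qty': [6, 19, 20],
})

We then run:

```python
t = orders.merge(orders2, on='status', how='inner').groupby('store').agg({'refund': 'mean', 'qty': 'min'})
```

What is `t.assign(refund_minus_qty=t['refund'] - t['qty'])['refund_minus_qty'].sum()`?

135.0

merge on 'status' (how='inner') → 8 rows:
     status store  refund  qty
0  returned    S2      82    6
1      paid    S4      78   20
2   pending    S4       6   19
3   pending    S1      77   19
4  returned    S3      10    6
5      paid    S2      21   20
6   pending    S2      71   19
7      paid    S5      18   20
group by store: mean(refund), min(qty):
       refund  qty
store             
S1       77.0   19
S2       58.0    6
S3       10.0    6
S4       42.0   19
S5       18.0   20
add column refund_minus_qty = t['refund'] - t['qty']:
       refund  qty  refund_minus_qty
store                               
S1       77.0   19              58.0
S2       58.0    6              52.0
S3       10.0    6               4.0
S4       42.0   19              23.0
S5       18.0   20              -2.0
So sum() = 135.0.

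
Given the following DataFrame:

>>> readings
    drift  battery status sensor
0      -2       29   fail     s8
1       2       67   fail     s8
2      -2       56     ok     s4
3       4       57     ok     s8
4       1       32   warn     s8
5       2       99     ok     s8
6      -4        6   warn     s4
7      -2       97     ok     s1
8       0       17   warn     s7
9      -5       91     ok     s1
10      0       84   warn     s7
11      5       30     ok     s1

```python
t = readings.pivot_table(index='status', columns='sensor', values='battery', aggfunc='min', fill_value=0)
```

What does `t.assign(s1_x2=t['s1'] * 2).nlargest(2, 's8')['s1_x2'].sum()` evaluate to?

pivot: rows=status, cols=sensor, min(battery):
sensor  s1  s4  s7  s8
status                
fail     0   0   0  29
ok      30  56   0  57
warn     0   6  17  32
add column s1_x2 = t['s1'] * 2:
sensor  s1  s4  s7  s8  s1_x2
status                       
fail     0   0   0  29      0
ok      30  56   0  57     60
warn     0   6  17  32      0
take 2 rows with largest s8:
sensor  s1  s4  s7  s8  s1_x2
status                       
ok      30  56   0  57     60
warn     0   6  17  32      0
Finally, sum of column 's1_x2' = 60.

60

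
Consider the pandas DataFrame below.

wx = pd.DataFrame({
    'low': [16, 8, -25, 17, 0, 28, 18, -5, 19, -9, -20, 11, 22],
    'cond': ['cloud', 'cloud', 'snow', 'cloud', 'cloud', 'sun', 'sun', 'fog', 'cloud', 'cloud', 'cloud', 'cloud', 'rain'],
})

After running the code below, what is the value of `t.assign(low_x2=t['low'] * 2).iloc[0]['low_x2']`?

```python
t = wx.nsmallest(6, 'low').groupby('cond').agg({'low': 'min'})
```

take 6 rows with smallest low:
    low   cond
2   -25   snow
10  -20  cloud
9    -9  cloud
7    -5    fog
4     0  cloud
1     8  cloud
group by cond, min of low:
       low
cond      
cloud  -20
fog     -5
snow   -25
add column low_x2 = t['low'] * 2:
       low  low_x2
cond              
cloud  -20     -40
fog     -5     -10
snow   -25     -50
Hence -40.

-40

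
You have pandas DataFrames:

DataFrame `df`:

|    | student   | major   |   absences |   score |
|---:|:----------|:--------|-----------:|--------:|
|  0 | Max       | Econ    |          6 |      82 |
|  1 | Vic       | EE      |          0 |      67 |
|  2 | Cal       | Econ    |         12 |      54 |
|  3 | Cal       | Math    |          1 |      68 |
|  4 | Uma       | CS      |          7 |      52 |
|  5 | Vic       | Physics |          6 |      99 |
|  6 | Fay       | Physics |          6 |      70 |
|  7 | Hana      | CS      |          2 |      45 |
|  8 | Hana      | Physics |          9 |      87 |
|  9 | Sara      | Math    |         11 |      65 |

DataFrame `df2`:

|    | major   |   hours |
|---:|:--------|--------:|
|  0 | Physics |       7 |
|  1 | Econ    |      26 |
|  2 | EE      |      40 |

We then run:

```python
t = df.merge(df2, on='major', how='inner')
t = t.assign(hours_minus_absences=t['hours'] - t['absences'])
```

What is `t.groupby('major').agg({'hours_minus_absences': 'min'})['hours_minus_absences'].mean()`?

17.3333333333

merge on 'major' (how='inner') → 6 rows:
  student    major  absences  score  hours
0     Max     Econ         6     82     26
1     Vic       EE         0     67     40
2     Cal     Econ        12     54     26
3     Vic  Physics         6     99      7
4     Fay  Physics         6     70      7
5    Hana  Physics         9     87      7
add column hours_minus_absences = t['hours'] - t['absences']:
  student    major  absences  score  hours  hours_minus_absences
0     Max     Econ         6     82     26                    20
1     Vic       EE         0     67     40                    40
2     Cal     Econ        12     54     26                    14
3     Vic  Physics         6     99      7                     1
4     Fay  Physics         6     70      7                     1
5    Hana  Physics         9     87      7                    -2
group by major, min of hours_minus_absences:
         hours_minus_absences
major                        
EE                         40
Econ                       14
Physics                    -2
Taking the mean of column 'hours_minus_absences' gives 17.3333333333.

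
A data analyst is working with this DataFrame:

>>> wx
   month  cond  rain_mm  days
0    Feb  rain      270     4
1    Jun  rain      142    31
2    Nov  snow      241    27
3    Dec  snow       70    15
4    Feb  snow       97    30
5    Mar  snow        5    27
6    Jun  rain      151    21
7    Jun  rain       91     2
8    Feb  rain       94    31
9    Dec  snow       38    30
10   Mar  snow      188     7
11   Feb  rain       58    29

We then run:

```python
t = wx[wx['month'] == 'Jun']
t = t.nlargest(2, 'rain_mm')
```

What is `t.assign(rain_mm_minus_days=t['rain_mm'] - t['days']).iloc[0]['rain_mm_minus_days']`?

filter rows where month == 'Jun':
  month  cond  rain_mm  days
1   Jun  rain      142    31
6   Jun  rain      151    21
7   Jun  rain       91     2
take 2 rows with largest rain_mm:
  month  cond  rain_mm  days
6   Jun  rain      151    21
1   Jun  rain      142    31
add column rain_mm_minus_days = t['rain_mm'] - t['days']:
  month  cond  rain_mm  days  rain_mm_minus_days
6   Jun  rain      151    21                 130
1   Jun  rain      142    31                 111
Reading off the value at position 0, column 'rain_mm_minus_days', we get 130.

130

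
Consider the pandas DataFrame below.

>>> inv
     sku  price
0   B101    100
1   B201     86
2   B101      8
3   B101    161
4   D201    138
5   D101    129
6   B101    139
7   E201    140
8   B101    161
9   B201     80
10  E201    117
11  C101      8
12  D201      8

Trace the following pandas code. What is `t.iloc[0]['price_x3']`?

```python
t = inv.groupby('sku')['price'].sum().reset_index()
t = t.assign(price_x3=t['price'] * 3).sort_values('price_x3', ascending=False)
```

group by sku, sum of price:
sku
B101    569
B201    166
C101      8
D101    129
D201    146
E201    257
Name: price, dtype: int64
reset_index():
    sku  price
0  B101    569
1  B201    166
2  C101      8
3  D101    129
4  D201    146
5  E201    257
add column price_x3 = t['price'] * 3:
    sku  price  price_x3
0  B101    569      1707
1  B201    166       498
2  C101      8        24
3  D101    129       387
4  D201    146       438
5  E201    257       771
sort by price_x3 descending:
    sku  price  price_x3
0  B101    569      1707
5  E201    257       771
1  B201    166       498
4  D201    146       438
3  D101    129       387
2  C101      8        24

1707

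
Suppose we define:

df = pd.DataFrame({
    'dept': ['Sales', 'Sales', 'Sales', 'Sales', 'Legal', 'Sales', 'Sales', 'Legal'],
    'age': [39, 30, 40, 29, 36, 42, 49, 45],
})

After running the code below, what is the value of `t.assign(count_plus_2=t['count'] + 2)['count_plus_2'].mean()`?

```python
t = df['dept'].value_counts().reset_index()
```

6.0

value_counts of dept:
dept
Sales    6
Legal    2
Name: count, dtype: int64
reset_index():
    dept  count
0  Sales      6
1  Legal      2
add column count_plus_2 = t['count'] + 2:
    dept  count  count_plus_2
0  Sales      6             8
1  Legal      2             4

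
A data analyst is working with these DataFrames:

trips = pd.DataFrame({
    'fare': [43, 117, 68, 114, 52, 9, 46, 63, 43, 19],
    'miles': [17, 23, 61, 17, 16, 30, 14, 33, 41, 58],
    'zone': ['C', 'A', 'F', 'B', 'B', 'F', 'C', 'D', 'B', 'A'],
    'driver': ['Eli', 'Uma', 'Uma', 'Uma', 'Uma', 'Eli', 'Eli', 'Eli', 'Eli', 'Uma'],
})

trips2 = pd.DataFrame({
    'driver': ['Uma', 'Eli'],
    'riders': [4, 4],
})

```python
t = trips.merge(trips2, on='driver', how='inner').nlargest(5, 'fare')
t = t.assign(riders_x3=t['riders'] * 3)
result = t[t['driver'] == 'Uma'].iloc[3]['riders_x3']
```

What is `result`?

merge on 'driver' (how='inner') → 10 rows:
   fare  miles zone driver  riders
0    43     17    C    Eli       4
1   117     23    A    Uma       4
2    68     61    F    Uma       4
3   114     17    B    Uma       4
4    52     16    B    Uma       4
5     9     30    F    Eli       4
6    46     14    C    Eli       4
7    63     33    D    Eli       4
8    43     41    B    Eli       4
9    19     58    A    Uma       4
take 5 rows with largest fare:
   fare  miles zone driver  riders
1   117     23    A    Uma       4
3   114     17    B    Uma       4
2    68     61    F    Uma       4
7    63     33    D    Eli       4
4    52     16    B    Uma       4
add column riders_x3 = t['riders'] * 3:
   fare  miles zone driver  riders  riders_x3
1   117     23    A    Uma       4         12
3   114     17    B    Uma       4         12
2    68     61    F    Uma       4         12
7    63     33    D    Eli       4         12
4    52     16    B    Uma       4         12
filter rows where driver == 'Uma':
   fare  miles zone driver  riders  riders_x3
1   117     23    A    Uma       4         12
3   114     17    B    Uma       4         12
2    68     61    F    Uma       4         12
4    52     16    B    Uma       4         12
Hence 12.

12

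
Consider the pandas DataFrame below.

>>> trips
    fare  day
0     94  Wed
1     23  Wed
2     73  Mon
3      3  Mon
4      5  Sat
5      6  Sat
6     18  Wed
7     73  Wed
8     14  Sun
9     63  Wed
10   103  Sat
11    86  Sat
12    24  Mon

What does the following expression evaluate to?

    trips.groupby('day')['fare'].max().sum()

284

group by day, max of fare:
day
Mon     73
Sat    103
Sun     14
Wed     94
Name: fare, dtype: int64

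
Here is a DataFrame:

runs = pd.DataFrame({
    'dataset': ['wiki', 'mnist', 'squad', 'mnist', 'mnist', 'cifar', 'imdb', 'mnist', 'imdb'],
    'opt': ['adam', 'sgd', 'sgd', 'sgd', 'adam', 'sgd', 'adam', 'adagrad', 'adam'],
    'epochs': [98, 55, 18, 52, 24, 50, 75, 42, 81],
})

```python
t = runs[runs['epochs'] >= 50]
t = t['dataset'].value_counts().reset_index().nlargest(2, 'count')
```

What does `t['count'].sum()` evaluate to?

4

filter rows where epochs >= 50:
  dataset   opt  epochs
0    wiki  adam      98
1   mnist   sgd      55
3   mnist   sgd      52
5   cifar   sgd      50
6    imdb  adam      75
8    imdb  adam      81
value_counts of dataset:
dataset
mnist    2
imdb     2
wiki     1
cifar    1
Name: count, dtype: int64
reset_index():
  dataset  count
0   mnist      2
1    imdb      2
2    wiki      1
3   cifar      1
take 2 rows with largest count:
  dataset  count
0   mnist      2
1    imdb      2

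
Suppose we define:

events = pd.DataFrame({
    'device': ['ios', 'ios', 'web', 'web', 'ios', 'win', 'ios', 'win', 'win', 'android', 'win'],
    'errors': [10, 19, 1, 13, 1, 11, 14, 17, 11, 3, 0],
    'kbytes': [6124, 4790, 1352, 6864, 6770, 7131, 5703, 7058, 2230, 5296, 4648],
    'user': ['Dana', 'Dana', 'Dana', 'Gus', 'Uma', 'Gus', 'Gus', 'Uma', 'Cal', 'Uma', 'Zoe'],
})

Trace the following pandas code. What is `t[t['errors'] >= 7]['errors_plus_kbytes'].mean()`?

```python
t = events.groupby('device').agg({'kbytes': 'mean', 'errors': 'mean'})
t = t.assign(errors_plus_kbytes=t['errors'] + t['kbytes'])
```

5083.08333333

group by device: mean(kbytes), mean(errors):
          kbytes  errors
device                  
android  5296.00    3.00
ios      5846.75   11.00
web      4108.00    7.00
win      5266.75    9.75
add column errors_plus_kbytes = t['errors'] + t['kbytes']:
          kbytes  errors  errors_plus_kbytes
device                                      
android  5296.00    3.00             5299.00
ios      5846.75   11.00             5857.75
web      4108.00    7.00             4115.00
win      5266.75    9.75             5276.50
filter rows where errors >= 7:
         kbytes  errors  errors_plus_kbytes
device                                     
ios     5846.75   11.00             5857.75
web     4108.00    7.00             4115.00
win     5266.75    9.75             5276.50
Taking the mean of column 'errors_plus_kbytes' gives 5083.08333333.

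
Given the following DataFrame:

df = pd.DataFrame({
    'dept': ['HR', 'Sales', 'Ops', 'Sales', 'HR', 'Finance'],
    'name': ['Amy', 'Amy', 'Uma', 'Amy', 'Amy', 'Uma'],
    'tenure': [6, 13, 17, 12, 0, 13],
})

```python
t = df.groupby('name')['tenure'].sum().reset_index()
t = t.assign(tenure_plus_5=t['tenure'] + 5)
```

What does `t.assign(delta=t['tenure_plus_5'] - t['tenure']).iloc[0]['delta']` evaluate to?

5

group by name, sum of tenure:
name
Amy    31
Uma    30
Name: tenure, dtype: int64
reset_index():
  name  tenure
0  Amy      31
1  Uma      30
add column tenure_plus_5 = t['tenure'] + 5:
  name  tenure  tenure_plus_5
0  Amy      31             36
1  Uma      30             35
add column delta = t['tenure_plus_5'] - t['tenure']:
  name  tenure  tenure_plus_5  delta
0  Amy      31             36      5
1  Uma      30             35      5
So iloc[0]['delta'] = 5.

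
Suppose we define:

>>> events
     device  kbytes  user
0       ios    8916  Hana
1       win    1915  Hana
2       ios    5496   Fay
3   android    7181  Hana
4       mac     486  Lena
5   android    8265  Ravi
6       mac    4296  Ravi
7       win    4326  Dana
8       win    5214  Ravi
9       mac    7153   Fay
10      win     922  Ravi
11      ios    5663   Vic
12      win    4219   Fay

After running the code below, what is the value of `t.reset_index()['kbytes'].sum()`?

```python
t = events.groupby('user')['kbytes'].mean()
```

26775.9166667

group by user, mean of kbytes:
user
Dana    4326.000000
Fay     5622.666667
Hana    6004.000000
Lena     486.000000
Ravi    4674.250000
Vic     5663.000000
Name: kbytes, dtype: float64
reset_index():
   user       kbytes
0  Dana  4326.000000
1   Fay  5622.666667
2  Hana  6004.000000
3  Lena   486.000000
4  Ravi  4674.250000
5   Vic  5663.000000
Taking the sum of column 'kbytes' gives 26775.9166667.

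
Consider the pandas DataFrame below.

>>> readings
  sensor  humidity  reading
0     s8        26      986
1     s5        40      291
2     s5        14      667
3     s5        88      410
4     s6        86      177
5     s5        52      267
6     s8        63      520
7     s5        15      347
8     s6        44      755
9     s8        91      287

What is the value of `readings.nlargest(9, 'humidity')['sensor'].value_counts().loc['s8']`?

take 9 rows with largest humidity:
  sensor  humidity  reading
9     s8        91      287
3     s5        88      410
4     s6        86      177
6     s8        63      520
5     s5        52      267
8     s6        44      755
1     s5        40      291
0     s8        26      986
7     s5        15      347
value_counts of sensor:
sensor
s5    4
s8    3
s6    2
Name: count, dtype: int64
So loc['s8'] = 3.

3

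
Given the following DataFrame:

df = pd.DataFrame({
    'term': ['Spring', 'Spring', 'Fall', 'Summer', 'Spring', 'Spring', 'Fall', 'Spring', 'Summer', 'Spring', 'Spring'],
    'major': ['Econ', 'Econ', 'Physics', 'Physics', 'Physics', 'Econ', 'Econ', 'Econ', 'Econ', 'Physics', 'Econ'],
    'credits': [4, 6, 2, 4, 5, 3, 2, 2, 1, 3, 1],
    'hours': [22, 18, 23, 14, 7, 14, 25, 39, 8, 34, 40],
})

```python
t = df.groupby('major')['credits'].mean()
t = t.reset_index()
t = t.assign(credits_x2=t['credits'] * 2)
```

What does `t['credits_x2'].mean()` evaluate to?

group by major, mean of credits:
major
Econ       2.714286
Physics    3.500000
Name: credits, dtype: float64
reset_index():
     major   credits
0     Econ  2.714286
1  Physics  3.500000
add column credits_x2 = t['credits'] * 2:
     major   credits  credits_x2
0     Econ  2.714286    5.428571
1  Physics  3.500000    7.000000
mean of column 'credits_x2' → 6.21428571429

6.21428571429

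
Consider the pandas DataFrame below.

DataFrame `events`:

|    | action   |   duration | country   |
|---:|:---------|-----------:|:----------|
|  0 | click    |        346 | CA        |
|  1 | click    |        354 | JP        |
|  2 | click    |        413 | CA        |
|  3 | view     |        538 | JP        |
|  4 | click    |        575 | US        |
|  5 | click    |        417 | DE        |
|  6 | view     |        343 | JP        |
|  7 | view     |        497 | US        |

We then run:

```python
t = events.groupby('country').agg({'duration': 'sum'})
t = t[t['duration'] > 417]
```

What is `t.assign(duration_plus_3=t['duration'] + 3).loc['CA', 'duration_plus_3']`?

group by country, sum of duration:
         duration
country          
CA            759
DE            417
JP           1235
US           1072
filter rows where duration > 417:
         duration
country          
CA            759
JP           1235
US           1072
add column duration_plus_3 = t['duration'] + 3:
         duration  duration_plus_3
country                           
CA            759              762
JP           1235             1238
US           1072             1075
Then the value at row 'CA', column 'duration_plus_3': 762

762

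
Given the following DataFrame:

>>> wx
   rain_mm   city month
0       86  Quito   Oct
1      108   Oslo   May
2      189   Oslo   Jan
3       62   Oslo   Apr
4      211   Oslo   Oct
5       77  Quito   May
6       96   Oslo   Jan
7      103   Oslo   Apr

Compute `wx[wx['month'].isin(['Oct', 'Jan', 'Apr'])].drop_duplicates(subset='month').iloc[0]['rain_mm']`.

filter rows where month in ['Oct', 'Jan', 'Apr']:
   rain_mm   city month
0       86  Quito   Oct
2      189   Oslo   Jan
3       62   Oslo   Apr
4      211   Oslo   Oct
6       96   Oslo   Jan
7      103   Oslo   Apr
drop duplicate month (keep=first):
   rain_mm   city month
0       86  Quito   Oct
2      189   Oslo   Jan
3       62   Oslo   Apr

86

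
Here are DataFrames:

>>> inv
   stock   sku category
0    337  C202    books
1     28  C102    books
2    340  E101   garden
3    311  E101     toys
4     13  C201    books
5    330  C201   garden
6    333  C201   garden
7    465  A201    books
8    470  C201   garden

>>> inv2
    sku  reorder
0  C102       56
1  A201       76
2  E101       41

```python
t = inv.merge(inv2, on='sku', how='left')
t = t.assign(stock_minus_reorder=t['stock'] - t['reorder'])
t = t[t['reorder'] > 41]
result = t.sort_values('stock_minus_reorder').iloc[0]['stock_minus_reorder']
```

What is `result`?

-28.0

merge on 'sku' (how='left') → 9 rows:
   stock   sku category  reorder
0    337  C202    books      NaN
1     28  C102    books     56.0
2    340  E101   garden     41.0
3    311  E101     toys     41.0
4     13  C201    books      NaN
5    330  C201   garden      NaN
6    333  C201   garden      NaN
7    465  A201    books     76.0
8    470  C201   garden      NaN
add column stock_minus_reorder = t['stock'] - t['reorder']:
   stock   sku category  reorder  stock_minus_reorder
0    337  C202    books      NaN                  NaN
1     28  C102    books     56.0                -28.0
2    340  E101   garden     41.0                299.0
3    311  E101     toys     41.0                270.0
4     13  C201    books      NaN                  NaN
5    330  C201   garden      NaN                  NaN
6    333  C201   garden      NaN                  NaN
7    465  A201    books     76.0                389.0
8    470  C201   garden      NaN                  NaN
filter rows where reorder > 41:
   stock   sku category  reorder  stock_minus_reorder
1     28  C102    books     56.0                -28.0
7    465  A201    books     76.0                389.0
sort by stock_minus_reorder:
   stock   sku category  reorder  stock_minus_reorder
1     28  C102    books     56.0                -28.0
7    465  A201    books     76.0                389.0
Then the value at position 0, column 'stock_minus_reorder': -28.0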